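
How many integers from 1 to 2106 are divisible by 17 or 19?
⌊2106/17⌋ + ⌊2106/19⌋ - ⌊2106/323⌋ = 123 + 110 - 6 = 227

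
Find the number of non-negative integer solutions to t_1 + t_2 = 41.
C(41+2-1, 2-1) = C(42, 1) = 42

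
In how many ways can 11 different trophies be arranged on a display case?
11! = 39916800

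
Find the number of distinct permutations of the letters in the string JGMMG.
5! / (1! × 2! × 2!) = 30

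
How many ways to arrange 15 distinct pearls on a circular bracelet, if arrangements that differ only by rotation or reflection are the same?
(15-1)!/2 = 87178291200/2 = 43589145600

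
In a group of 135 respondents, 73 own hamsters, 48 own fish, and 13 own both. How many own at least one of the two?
|A∪B| = |A| + |B| - |A∩B| = 73 + 48 - 13 = 108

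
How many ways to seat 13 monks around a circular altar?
Circular: fix one position, arrange the rest. (13-1)! = 479001600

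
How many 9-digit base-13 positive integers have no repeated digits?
First digit: 12 choices (nonzero). Then descending: 12 × 12 × 11 × 10 × 9 × 8 × 7 × 6 × 5 = 239500800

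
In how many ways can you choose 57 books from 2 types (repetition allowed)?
C(57+2-1, 2-1) = C(58, 1) = 58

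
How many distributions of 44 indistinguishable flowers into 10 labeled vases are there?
C(44+10-1, 10-1) = C(53, 9) = 4431613550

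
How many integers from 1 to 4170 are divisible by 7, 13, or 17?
⌊4170/7⌋+⌊4170/13⌋+⌊4170/17⌋ - ⌊4170/91⌋-⌊4170/119⌋-⌊4170/221⌋ + ⌊4170/1547⌋ = 595+320+245 - 45-35-18 + 2 = 1064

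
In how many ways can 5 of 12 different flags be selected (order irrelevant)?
C(12,5) = 12!/(5!×7!) = 792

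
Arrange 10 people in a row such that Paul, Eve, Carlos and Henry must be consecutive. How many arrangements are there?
Treat the 4 as one block: (10-4+1)! × 4! = 5040 × 24 = 120960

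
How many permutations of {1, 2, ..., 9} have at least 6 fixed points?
Exactly j fixed points: C(9,j)·!(9-j); sum over j ≥ 6 (derangement numbers via !m = (m-1)·(!(m-1) + !(m-2)): !0..!3 = 1, 0, 1, 2). Σ_{j=6}^{9} C(9,j)·!(9-j) = C(9,6)·!3 + C(9,7)·!2 + C(9,8)·!1 + C(9,9)·!0 = 84·2 + 36·1 + 9·0 + 1·1 = 205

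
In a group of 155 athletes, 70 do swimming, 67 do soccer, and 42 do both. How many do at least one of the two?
|A∪B| = |A| + |B| - |A∩B| = 70 + 67 - 42 = 95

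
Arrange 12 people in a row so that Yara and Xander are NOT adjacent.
Total - adjacent = 12! - (12-1)!×2 = 479001600 - 79833600 = 399168000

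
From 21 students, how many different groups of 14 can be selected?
C(21,14) = 21!/(14!×7!) = 116280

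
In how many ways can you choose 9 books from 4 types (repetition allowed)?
C(9+4-1, 4-1) = C(12, 3) = 220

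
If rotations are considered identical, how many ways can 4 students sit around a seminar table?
Circular: fix one position, arrange the rest. (4-1)! = 6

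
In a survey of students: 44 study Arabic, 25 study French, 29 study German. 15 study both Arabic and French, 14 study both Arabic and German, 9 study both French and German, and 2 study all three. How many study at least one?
|A∪B∪C| = 44+25+29-15-14-9+2 = 62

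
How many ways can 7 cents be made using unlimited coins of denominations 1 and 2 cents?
Coefficient of x^7 in 1/(1-x^1) · 1/(1-x^2). Use j coins of 2 for j = 0..⌊7/2⌋ = 3, the rest in 1s: 3 + 1 = 4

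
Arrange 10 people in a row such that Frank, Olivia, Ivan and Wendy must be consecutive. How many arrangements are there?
Treat the 4 as one block: (10-4+1)! × 4! = 5040 × 24 = 120960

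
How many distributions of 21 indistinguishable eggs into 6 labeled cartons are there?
C(21+6-1, 6-1) = C(26, 5) = 65780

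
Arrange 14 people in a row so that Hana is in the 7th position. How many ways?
Fix one position: (14-1)! = 6227020800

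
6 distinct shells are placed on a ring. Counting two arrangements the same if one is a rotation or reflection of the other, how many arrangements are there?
(6-1)!/2 = 120/2 = 60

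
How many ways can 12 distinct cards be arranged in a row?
12! = 479001600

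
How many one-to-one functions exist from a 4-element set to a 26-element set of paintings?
P(26,4) = 26!/(26-4)! = 358800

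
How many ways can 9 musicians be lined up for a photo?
9! = 362880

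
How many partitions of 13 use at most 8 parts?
By conjugation, equals partitions of 13 into parts ≤ 8. Let r_j(i) = number of partitions of i into parts ≤ j, for i = 0..13. r_1(i) = 1 for all i; r_j(i) = r_{j-1}(i) + r_j(i-j). Rows j = 2..8: ≤2: 1 1 2 2 3 3 4 4 5 5 6 6 7 7; ≤3: 1 1 2 3 4 5 7 8 10 12 14 16 19 21; ≤4: 1 1 2 3 5 6 9 11 15 18 23 27 34 39; ≤5: 1 1 2 3 5 7 10 13 18 23 30 37 47 57; ≤6: 1 1 2 3 5 7 11 14 20 26 35 44 58 71; ≤7: 1 1 2 3 5 7 11 15 21 28 38 49 65 82; ≤8: 1 1 2 3 5 7 11 15 22 29 40 52 70 89. r_8(13) = 89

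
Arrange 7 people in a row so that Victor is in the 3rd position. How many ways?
Fix one position: (7-1)! = 720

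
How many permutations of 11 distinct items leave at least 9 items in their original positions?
Exactly j fixed points: C(11,j)·!(11-j); sum over j ≥ 9 (derangement numbers via !m = (m-1)·(!(m-1) + !(m-2)): !0..!2 = 1, 0, 1). Σ_{j=9}^{11} C(11,j)·!(11-j) = C(11,9)·!2 + C(11,10)·!1 + C(11,11)·!0 = 55·1 + 11·0 + 1·1 = 56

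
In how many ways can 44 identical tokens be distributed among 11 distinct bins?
C(44+11-1, 11-1) = C(54, 10) = 23930713170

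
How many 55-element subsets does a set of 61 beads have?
C(61,55) = 61!/(55!×6!) = 55525372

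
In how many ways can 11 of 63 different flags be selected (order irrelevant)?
C(63,11) = 63!/(11!×52!) = 615790256823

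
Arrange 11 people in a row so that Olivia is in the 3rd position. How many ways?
Fix one position: (11-1)! = 3628800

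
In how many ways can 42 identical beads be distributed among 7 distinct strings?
C(42+7-1, 7-1) = C(48, 6) = 12271512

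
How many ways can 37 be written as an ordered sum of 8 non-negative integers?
C(37+8-1, 8-1) = C(44, 7) = 38320568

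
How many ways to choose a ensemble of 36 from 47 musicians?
C(47,36) = 47!/(36!×11!) = 17417133617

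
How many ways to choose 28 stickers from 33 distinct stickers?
C(33,28) = 33!/(28!×5!) = 237336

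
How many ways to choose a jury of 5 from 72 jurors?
C(72,5) = 72!/(5!×67!) = 13991544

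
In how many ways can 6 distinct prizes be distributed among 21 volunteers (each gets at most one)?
P(21,6) = 21!/(21-6)! = 39070080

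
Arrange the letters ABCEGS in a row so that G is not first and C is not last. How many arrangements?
By inclusion-exclusion: 6! - 2×(6-1)! + (6-2)! = 720 - 240 + 24 = 504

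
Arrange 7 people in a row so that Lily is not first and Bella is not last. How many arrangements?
By inclusion-exclusion: 7! - 2×(7-1)! + (7-2)! = 5040 - 1440 + 120 = 3720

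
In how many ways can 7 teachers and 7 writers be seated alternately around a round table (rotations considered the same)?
Fix one of the teachers: (7-1)! ways for the remaining teachers, × 7! ways for the writers = 720 × 5040 = 3628800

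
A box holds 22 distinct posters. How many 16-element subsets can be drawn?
C(22,16) = 22!/(16!×6!) = 74613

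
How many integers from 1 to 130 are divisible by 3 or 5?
⌊130/3⌋ + ⌊130/5⌋ - ⌊130/15⌋ = 43 + 26 - 8 = 61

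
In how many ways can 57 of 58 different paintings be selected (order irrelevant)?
C(58,57) = 58!/(57!×1!) = 58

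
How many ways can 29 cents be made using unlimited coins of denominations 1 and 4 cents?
Coefficient of x^29 in 1/(1-x^1) · 1/(1-x^4). Use j coins of 4 for j = 0..⌊29/4⌋ = 7, the rest in 1s: 7 + 1 = 8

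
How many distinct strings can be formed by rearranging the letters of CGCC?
4! / (3! × 1!) = 4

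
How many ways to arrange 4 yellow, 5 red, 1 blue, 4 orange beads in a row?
14! / (4! × 5! × 1! × 4!) = 1261260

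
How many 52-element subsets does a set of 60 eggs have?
C(60,52) = 60!/(52!×8!) = 2558620845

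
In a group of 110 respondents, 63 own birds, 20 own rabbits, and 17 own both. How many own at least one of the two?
|A∪B| = |A| + |B| - |A∩B| = 63 + 20 - 17 = 66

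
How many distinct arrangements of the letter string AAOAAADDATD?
11! / (1! × 1! × 6! × 3!) = 9240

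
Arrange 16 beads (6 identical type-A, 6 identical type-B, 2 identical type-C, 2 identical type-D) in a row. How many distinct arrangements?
16! / (6! × 6! × 2! × 2!) = 10090080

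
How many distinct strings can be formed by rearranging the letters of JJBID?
5! / (1! × 2! × 1! × 1!) = 60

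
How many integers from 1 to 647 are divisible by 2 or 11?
⌊647/2⌋ + ⌊647/11⌋ - ⌊647/22⌋ = 323 + 58 - 29 = 352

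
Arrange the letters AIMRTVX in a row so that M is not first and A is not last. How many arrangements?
By inclusion-exclusion: 7! - 2×(7-1)! + (7-2)! = 5040 - 1440 + 120 = 3720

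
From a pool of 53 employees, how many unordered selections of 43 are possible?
C(53,43) = 53!/(43!×10!) = 19499099620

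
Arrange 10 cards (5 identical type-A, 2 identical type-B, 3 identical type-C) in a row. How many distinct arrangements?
10! / (5! × 2! × 3!) = 2520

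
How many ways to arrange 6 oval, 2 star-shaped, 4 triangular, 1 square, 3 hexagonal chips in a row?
16! / (6! × 2! × 4! × 1! × 3!) = 100900800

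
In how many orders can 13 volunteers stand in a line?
13! = 6227020800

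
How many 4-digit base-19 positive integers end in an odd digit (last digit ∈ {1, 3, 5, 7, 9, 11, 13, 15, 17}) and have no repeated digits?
Last∈{1,3,5,7,9,11,13,15,17}. Last=0: 0. Last nonzero: 9×17×P(17,2) = 41616. Total = 41616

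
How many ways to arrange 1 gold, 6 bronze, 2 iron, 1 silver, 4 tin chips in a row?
14! / (1! × 6! × 2! × 1! × 4!) = 2522520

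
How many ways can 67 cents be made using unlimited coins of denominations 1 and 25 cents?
Coefficient of x^67 in 1/(1-x^1) · 1/(1-x^25). Use j coins of 25 for j = 0..⌊67/25⌋ = 2, the rest in 1s: 2 + 1 = 3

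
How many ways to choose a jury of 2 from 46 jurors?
C(46,2) = 46!/(2!×44!) = 1035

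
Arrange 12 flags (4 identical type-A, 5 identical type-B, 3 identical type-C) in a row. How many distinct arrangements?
12! / (4! × 5! × 3!) = 27720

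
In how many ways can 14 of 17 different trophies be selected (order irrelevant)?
C(17,14) = 17!/(14!×3!) = 680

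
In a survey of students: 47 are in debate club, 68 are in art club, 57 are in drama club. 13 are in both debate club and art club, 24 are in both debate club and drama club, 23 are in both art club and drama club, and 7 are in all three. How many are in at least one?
|A∪B∪C| = 47+68+57-13-24-23+7 = 119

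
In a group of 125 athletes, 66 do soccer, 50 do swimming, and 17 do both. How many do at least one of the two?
|A∪B| = |A| + |B| - |A∩B| = 66 + 50 - 17 = 99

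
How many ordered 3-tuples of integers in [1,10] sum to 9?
Coefficient of x^9 in (x + x² + ... + x^10)^3. By inclusion-exclusion on dice exceeding 10: Σ_j (-1)^j C(3,j)·C(9-1-10j, 2) = C(3,0)·C(8,2) = 1·28 = 28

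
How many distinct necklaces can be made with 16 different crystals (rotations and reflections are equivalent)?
(16-1)!/2 = 1307674368000/2 = 653837184000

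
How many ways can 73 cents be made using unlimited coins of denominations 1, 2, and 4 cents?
Coefficient of x^73 in 1/(1-x^1) · 1/(1-x^2) · 1/(1-x^4). Case on j = number of 4-cent coins (j = 0..18); remainder r = 73 - 4j is made from {1,2} in ⌊r/2⌋+1 ways. r = 73, 69, 65, 61, 57, 53, 49, 45, 41, 37, 33, 29, 25, 21, 17, 13, 9, 5, 1 → 37 + 35 + 33 + 31 + 29 + 27 + 25 + 23 + 21 + 19 + 17 + 15 + 13 + 11 + 9 + 7 + 5 + 3 + 1 = 361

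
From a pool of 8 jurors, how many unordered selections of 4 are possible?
C(8,4) = 8!/(4!×4!) = 70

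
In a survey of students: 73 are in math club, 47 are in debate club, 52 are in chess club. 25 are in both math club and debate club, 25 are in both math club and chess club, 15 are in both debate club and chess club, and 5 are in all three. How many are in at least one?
|A∪B∪C| = 73+47+52-25-25-15+5 = 112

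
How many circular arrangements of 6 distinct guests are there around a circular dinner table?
Circular: fix one position, arrange the rest. (6-1)! = 120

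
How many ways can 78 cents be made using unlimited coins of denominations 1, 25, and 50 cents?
Coefficient of x^78 in 1/(1-x^1) · 1/(1-x^25) · 1/(1-x^50). Case on j = number of 50-cent coins (j = 0..1); remainder r = 78 - 50j is made from {1,25} in ⌊r/25⌋+1 ways. r = 78, 28 → 4 + 2 = 6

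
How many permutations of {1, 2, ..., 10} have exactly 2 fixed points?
Choose the 2 fixed points C(10,2) = 45, derange the rest: !8 = Σ_{j=0}^{8} (-1)^j·8!/j! = 40320 - 40320 + 20160 - 6720 + 1680 - 336 + 56 - 8 + 1 = 14833. Product = 45 × 14833 = 667485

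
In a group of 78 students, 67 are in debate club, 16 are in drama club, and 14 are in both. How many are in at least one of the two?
|A∪B| = |A| + |B| - |A∩B| = 67 + 16 - 14 = 69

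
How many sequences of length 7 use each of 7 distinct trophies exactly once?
7! = 5040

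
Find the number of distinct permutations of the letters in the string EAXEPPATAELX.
12! / (3! × 1! × 3! × 2! × 1! × 2!) = 3326400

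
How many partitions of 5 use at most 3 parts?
By conjugation, equals partitions of 5 into parts ≤ 3. Let r_j(i) = number of partitions of i into parts ≤ j, for i = 0..5. r_1(i) = 1 for all i; r_j(i) = r_{j-1}(i) + r_j(i-j). Rows j = 2..3: ≤2: 1 1 2 2 3 3; ≤3: 1 1 2 3 4 5. r_3(5) = 5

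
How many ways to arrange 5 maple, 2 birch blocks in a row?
7! / (5! × 2!) = 21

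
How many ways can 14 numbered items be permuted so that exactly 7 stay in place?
Choose the 7 fixed points C(14,7) = 3432, derange the rest: !7 = Σ_{j=0}^{7} (-1)^j·7!/j! = 5040 - 5040 + 2520 - 840 + 210 - 42 + 7 - 1 = 1854. Product = 3432 × 1854 = 6362928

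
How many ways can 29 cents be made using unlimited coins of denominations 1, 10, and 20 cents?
Coefficient of x^29 in 1/(1-x^1) · 1/(1-x^10) · 1/(1-x^20). Case on j = number of 20-cent coins (j = 0..1); remainder r = 29 - 20j is made from {1,10} in ⌊r/10⌋+1 ways. r = 29, 9 → 3 + 1 = 4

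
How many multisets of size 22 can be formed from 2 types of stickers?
C(22+2-1, 2-1) = C(23, 1) = 23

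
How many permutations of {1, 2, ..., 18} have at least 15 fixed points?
Exactly j fixed points: C(18,j)·!(18-j); sum over j ≥ 15 (derangement numbers via !m = (m-1)·(!(m-1) + !(m-2)): !0..!3 = 1, 0, 1, 2). Σ_{j=15}^{18} C(18,j)·!(18-j) = C(18,15)·!3 + C(18,16)·!2 + C(18,17)·!1 + C(18,18)·!0 = 816·2 + 153·1 + 18·0 + 1·1 = 1786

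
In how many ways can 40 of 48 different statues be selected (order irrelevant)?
C(48,40) = 48!/(40!×8!) = 377348994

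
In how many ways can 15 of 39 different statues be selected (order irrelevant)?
C(39,15) = 39!/(15!×24!) = 25140840660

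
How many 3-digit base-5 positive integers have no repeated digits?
First digit: 4 choices (nonzero). Then descending: 4 × 4 × 3 = 48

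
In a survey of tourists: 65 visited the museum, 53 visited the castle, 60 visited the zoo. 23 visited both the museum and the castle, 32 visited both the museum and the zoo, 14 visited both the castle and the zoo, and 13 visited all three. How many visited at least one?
|A∪B∪C| = 65+53+60-23-32-14+13 = 122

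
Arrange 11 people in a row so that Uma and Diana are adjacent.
Treat as block: (11-1)! × 2! = 3628800 × 2 = 7257600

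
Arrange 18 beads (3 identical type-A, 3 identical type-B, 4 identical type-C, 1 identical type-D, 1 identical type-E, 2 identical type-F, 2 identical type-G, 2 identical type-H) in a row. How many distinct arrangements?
18! / (3! × 3! × 4! × 1! × 1! × 2! × 2! × 2!) = 926269344000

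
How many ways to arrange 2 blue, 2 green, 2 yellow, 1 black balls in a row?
7! / (2! × 2! × 2! × 1!) = 630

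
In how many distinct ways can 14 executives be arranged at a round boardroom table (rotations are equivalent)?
Circular: fix one position, arrange the rest. (14-1)! = 6227020800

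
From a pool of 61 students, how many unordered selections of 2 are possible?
C(61,2) = 61!/(2!×59!) = 1830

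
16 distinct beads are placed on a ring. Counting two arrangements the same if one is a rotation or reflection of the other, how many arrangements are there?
(16-1)!/2 = 1307674368000/2 = 653837184000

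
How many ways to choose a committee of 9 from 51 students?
C(51,9) = 51!/(9!×42!) = 3042312350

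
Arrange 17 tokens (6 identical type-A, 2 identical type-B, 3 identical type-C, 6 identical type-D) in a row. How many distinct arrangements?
17! / (6! × 2! × 3! × 6!) = 57177120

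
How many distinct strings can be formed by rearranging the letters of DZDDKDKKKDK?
11! / (1! × 5! × 5!) = 2772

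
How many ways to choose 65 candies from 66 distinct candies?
C(66,65) = 66!/(65!×1!) = 66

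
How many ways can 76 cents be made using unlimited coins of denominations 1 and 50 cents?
Coefficient of x^76 in 1/(1-x^1) · 1/(1-x^50). Use j coins of 50 for j = 0..⌊76/50⌋ = 1, the rest in 1s: 1 + 1 = 2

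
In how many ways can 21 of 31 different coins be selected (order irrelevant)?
C(31,21) = 31!/(21!×10!) = 44352165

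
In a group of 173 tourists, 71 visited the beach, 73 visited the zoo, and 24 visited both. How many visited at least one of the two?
|A∪B| = |A| + |B| - |A∩B| = 71 + 73 - 24 = 120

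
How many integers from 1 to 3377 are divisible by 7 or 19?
⌊3377/7⌋ + ⌊3377/19⌋ - ⌊3377/133⌋ = 482 + 177 - 25 = 634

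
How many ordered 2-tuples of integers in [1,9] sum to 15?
Coefficient of x^15 in (x + x² + ... + x^9)^2. By inclusion-exclusion on dice exceeding 9: Σ_j (-1)^j C(2,j)·C(15-1-9j, 1) = C(2,0)·C(14,1) - C(2,1)·C(5,1) = 1·14 - 2·5 = 4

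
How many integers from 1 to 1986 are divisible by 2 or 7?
⌊1986/2⌋ + ⌊1986/7⌋ - ⌊1986/14⌋ = 993 + 283 - 141 = 1135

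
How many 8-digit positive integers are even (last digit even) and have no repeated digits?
Last∈{0,2,4,6,8}. Last=0: 181440. Last nonzero: 4×8×P(8,6) = 645120. Total = 826560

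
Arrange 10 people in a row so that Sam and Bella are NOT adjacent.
Total - adjacent = 10! - (10-1)!×2 = 3628800 - 725760 = 2903040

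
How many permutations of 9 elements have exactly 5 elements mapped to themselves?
Choose the 5 fixed points C(9,5) = 126, derange the rest: !4 = Σ_{j=0}^{4} (-1)^j·4!/j! = 24 - 24 + 12 - 4 + 1 = 9. Product = 126 × 9 = 1134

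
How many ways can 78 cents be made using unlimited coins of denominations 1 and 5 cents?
Coefficient of x^78 in 1/(1-x^1) · 1/(1-x^5). Use j coins of 5 for j = 0..⌊78/5⌋ = 15, the rest in 1s: 15 + 1 = 16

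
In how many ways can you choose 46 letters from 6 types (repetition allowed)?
C(46+6-1, 6-1) = C(51, 5) = 2349060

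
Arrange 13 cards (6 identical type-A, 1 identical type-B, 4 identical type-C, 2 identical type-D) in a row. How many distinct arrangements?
13! / (6! × 1! × 4! × 2!) = 180180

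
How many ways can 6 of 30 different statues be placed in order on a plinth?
P(30,6) = 30!/(30-6)! = 427518000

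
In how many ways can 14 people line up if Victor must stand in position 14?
Fix one position: (14-1)! = 6227020800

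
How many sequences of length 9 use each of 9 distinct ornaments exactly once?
9! = 362880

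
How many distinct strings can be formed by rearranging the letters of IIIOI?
5! / (4! × 1!) = 5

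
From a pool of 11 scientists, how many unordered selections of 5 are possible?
C(11,5) = 11!/(5!×6!) = 462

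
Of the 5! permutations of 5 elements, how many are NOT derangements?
Complement of the derangements. !5 = Σ_{j=0}^{5} (-1)^j·5!/j! = 120 - 120 + 60 - 20 + 5 - 1 = 44. 5! - !5 = 120 - 44 = 76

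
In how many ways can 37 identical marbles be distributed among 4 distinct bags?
C(37+4-1, 4-1) = C(40, 3) = 9880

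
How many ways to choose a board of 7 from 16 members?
C(16,7) = 16!/(7!×9!) = 11440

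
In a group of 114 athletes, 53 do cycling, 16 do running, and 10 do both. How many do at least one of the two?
|A∪B| = |A| + |B| - |A∩B| = 53 + 16 - 10 = 59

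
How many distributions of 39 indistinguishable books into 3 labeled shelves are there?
C(39+3-1, 3-1) = C(41, 2) = 820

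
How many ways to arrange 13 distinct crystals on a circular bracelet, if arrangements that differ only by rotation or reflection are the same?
(13-1)!/2 = 479001600/2 = 239500800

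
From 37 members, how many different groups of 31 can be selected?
C(37,31) = 37!/(31!×6!) = 2324784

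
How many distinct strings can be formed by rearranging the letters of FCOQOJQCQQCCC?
13! / (4! × 1! × 2! × 1! × 5!) = 1081080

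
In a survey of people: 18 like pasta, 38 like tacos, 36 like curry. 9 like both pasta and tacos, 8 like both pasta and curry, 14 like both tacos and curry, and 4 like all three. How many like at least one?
|A∪B∪C| = 18+38+36-9-8-14+4 = 65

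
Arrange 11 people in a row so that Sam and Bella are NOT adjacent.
Total - adjacent = 11! - (11-1)!×2 = 39916800 - 7257600 = 32659200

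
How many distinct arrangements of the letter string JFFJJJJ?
7! / (2! × 5!) = 21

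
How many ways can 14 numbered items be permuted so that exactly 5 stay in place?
Choose the 5 fixed points C(14,5) = 2002, derange the rest: !9 = Σ_{j=0}^{9} (-1)^j·9!/j! = 362880 - 362880 + 181440 - 60480 + 15120 - 3024 + 504 - 72 + 9 - 1 = 133496. Product = 2002 × 133496 = 267258992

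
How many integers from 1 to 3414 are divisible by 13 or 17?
⌊3414/13⌋ + ⌊3414/17⌋ - ⌊3414/221⌋ = 262 + 200 - 15 = 447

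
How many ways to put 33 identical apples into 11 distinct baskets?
C(33+11-1, 11-1) = C(43, 10) = 1917334783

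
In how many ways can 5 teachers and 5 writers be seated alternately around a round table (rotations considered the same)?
Fix one of the teachers: (5-1)! ways for the remaining teachers, × 5! ways for the writers = 24 × 120 = 2880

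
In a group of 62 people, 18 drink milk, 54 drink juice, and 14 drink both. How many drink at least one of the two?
|A∪B| = |A| + |B| - |A∩B| = 18 + 54 - 14 = 58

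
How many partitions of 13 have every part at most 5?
Let r_j(i) = number of partitions of i into parts ≤ j, for i = 0..13. r_1(i) = 1 for all i; r_j(i) = r_{j-1}(i) + r_j(i-j). Rows j = 2..5: ≤2: 1 1 2 2 3 3 4 4 5 5 6 6 7 7; ≤3: 1 1 2 3 4 5 7 8 10 12 14 16 19 21; ≤4: 1 1 2 3 5 6 9 11 15 18 23 27 34 39; ≤5: 1 1 2 3 5 7 10 13 18 23 30 37 47 57. r_5(13) = 57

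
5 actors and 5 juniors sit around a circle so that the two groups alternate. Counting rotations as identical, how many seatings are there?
Fix one of the actors: (5-1)! ways for the remaining actors, × 5! ways for the juniors = 24 × 120 = 2880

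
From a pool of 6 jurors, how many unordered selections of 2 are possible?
C(6,2) = 6!/(2!×4!) = 15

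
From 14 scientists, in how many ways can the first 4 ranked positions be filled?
P(14,4) = 14!/(14-4)! = 24024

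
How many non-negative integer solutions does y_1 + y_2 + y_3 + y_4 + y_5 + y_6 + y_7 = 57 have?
C(57+7-1, 7-1) = C(63, 6) = 67945521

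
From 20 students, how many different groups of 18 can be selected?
C(20,18) = 20!/(18!×2!) = 190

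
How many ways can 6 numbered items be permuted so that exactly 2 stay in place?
Choose the 2 fixed points C(6,2) = 15, derange the rest: !4 = Σ_{j=0}^{4} (-1)^j·4!/j! = 24 - 24 + 12 - 4 + 1 = 9. Product = 15 × 9 = 135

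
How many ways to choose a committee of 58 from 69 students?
C(69,58) = 69!/(58!×11!) = 1823810410032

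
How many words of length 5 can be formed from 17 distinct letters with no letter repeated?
P(17,5) = 17!/(17-5)! = 742560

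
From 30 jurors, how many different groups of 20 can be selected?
C(30,20) = 30!/(20!×10!) = 30045015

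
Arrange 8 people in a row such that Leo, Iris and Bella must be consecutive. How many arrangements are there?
Treat the 3 as one block: (8-3+1)! × 3! = 720 × 6 = 4320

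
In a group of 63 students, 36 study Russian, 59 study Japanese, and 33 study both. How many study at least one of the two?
|A∪B| = |A| + |B| - |A∩B| = 36 + 59 - 33 = 62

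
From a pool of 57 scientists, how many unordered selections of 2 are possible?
C(57,2) = 57!/(2!×55!) = 1596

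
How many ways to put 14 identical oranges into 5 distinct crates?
C(14+5-1, 5-1) = C(18, 4) = 3060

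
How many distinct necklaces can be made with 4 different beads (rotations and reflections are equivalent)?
(4-1)!/2 = 6/2 = 3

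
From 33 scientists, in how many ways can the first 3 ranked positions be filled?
P(33,3) = 33!/(33-3)! = 32736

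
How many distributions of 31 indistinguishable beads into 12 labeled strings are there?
C(31+12-1, 12-1) = C(42, 11) = 4280561376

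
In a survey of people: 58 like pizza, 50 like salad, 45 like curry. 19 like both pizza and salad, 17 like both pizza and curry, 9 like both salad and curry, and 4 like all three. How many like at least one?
|A∪B∪C| = 58+50+45-19-17-9+4 = 112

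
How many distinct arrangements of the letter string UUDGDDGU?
8! / (3! × 3! × 2!) = 560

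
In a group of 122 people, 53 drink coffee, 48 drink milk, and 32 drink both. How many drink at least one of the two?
|A∪B| = |A| + |B| - |A∩B| = 53 + 48 - 32 = 69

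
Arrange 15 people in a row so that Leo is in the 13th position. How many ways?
Fix one position: (15-1)! = 87178291200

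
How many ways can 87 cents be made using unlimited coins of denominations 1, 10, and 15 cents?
Coefficient of x^87 in 1/(1-x^1) · 1/(1-x^10) · 1/(1-x^15). Case on j = number of 15-cent coins (j = 0..5); remainder r = 87 - 15j is made from {1,10} in ⌊r/10⌋+1 ways. r = 87, 72, 57, 42, 27, 12 → 9 + 8 + 6 + 5 + 3 + 2 = 33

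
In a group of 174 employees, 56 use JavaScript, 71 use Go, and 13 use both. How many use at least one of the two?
|A∪B| = |A| + |B| - |A∩B| = 56 + 71 - 13 = 114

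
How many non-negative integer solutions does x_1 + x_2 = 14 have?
C(14+2-1, 2-1) = C(15, 1) = 15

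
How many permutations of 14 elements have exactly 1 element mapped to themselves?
Choose the 1 fixed point C(14,1) = 14, derange the rest: !13 = Σ_{j=0}^{13} (-1)^j·13!/j! = 6227020800 - 6227020800 + 3113510400 - 1037836800 + 259459200 - 51891840 + 8648640 - 1235520 + 154440 - 17160 + 1716 - 156 + 13 - 1 = 2290792932. Product = 14 × 2290792932 = 32071101048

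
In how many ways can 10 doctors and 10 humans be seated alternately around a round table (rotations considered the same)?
Fix one of the doctors: (10-1)! ways for the remaining doctors, × 10! ways for the humans = 362880 × 3628800 = 1316818944000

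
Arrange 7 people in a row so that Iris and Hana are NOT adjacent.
Total - adjacent = 7! - (7-1)!×2 = 5040 - 1440 = 3600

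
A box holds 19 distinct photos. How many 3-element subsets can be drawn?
C(19,3) = 19!/(3!×16!) = 969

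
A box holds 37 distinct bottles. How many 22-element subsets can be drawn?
C(37,22) = 37!/(22!×15!) = 9364199760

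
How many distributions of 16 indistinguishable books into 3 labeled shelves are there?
C(16+3-1, 3-1) = C(18, 2) = 153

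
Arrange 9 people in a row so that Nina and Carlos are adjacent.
Treat as block: (9-1)! × 2! = 40320 × 2 = 80640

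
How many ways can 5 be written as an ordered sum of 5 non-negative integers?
C(5+5-1, 5-1) = C(9, 4) = 126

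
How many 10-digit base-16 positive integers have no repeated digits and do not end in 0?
Last digit: 15 nonzero choices. First digit: 14 (nonzero, ≠last). Middle 8: P(14,8) = 121080960. Total = 25427001600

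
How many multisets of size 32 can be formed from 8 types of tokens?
C(32+8-1, 8-1) = C(39, 7) = 15380937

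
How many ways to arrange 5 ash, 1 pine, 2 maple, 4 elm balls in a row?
12! / (5! × 1! × 2! × 4!) = 83160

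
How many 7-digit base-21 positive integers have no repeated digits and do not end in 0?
Last digit: 20 nonzero choices. First digit: 19 (nonzero, ≠last). Middle 5: P(19,5) = 1395360. Total = 530236800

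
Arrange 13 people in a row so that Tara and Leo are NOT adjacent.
Total - adjacent = 13! - (13-1)!×2 = 6227020800 - 958003200 = 5269017600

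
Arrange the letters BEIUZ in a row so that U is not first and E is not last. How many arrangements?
By inclusion-exclusion: 5! - 2×(5-1)! + (5-2)! = 120 - 48 + 6 = 78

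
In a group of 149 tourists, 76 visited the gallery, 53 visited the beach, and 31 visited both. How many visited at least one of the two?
|A∪B| = |A| + |B| - |A∩B| = 76 + 53 - 31 = 98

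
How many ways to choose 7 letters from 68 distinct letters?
C(68,7) = 68!/(7!×61!) = 969443904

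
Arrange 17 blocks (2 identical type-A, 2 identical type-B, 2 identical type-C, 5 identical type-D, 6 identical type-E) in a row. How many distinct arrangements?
17! / (2! × 2! × 2! × 5! × 6!) = 514594080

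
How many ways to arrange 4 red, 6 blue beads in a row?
10! / (4! × 6!) = 210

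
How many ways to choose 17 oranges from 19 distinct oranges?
C(19,17) = 19!/(17!×2!) = 171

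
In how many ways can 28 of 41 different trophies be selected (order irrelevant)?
C(41,28) = 41!/(28!×13!) = 17620076360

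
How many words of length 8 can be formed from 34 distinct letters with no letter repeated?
P(34,8) = 34!/(34-8)! = 732058145280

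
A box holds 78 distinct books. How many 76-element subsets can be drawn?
C(78,76) = 78!/(76!×2!) = 3003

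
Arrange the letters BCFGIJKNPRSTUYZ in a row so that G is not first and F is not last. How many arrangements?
By inclusion-exclusion: 15! - 2×(15-1)! + (15-2)! = 1307674368000 - 174356582400 + 6227020800 = 1139544806400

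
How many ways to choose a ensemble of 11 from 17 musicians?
C(17,11) = 17!/(11!×6!) = 12376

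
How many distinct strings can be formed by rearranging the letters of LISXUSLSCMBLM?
13! / (1! × 3! × 1! × 3! × 2! × 1! × 1! × 1!) = 86486400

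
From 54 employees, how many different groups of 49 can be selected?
C(54,49) = 54!/(49!×5!) = 3162510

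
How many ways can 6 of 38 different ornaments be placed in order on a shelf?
P(38,6) = 38!/(38-6)! = 1987690320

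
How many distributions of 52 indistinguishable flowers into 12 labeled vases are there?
C(52+12-1, 12-1) = C(63, 11) = 615790256823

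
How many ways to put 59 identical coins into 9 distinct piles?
C(59+9-1, 9-1) = C(67, 8) = 6522361560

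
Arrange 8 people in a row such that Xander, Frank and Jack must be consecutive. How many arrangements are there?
Treat the 3 as one block: (8-3+1)! × 3! = 720 × 6 = 4320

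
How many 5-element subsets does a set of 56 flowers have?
C(56,5) = 56!/(5!×51!) = 3819816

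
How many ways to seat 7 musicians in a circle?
Circular: fix one position, arrange the rest. (7-1)! = 720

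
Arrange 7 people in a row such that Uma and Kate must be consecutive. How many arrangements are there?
Treat the 2 as one block: (7-2+1)! × 2! = 720 × 2 = 1440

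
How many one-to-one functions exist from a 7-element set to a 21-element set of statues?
P(21,7) = 21!/(21-7)! = 586051200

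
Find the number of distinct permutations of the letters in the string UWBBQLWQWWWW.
12! / (6! × 1! × 1! × 2! × 2!) = 166320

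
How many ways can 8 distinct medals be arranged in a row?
8! = 40320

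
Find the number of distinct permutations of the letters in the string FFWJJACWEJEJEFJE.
16! / (5! × 4! × 1! × 3! × 1! × 2!) = 605404800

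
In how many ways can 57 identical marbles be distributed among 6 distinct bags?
C(57+6-1, 6-1) = C(62, 5) = 6471002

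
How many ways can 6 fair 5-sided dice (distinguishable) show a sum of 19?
Coefficient of x^19 in (x + x² + ... + x^5)^6. By inclusion-exclusion on dice exceeding 5: Σ_j (-1)^j C(6,j)·C(19-1-5j, 5) = C(6,0)·C(18,5) - C(6,1)·C(13,5) + C(6,2)·C(8,5) = 1·8568 - 6·1287 + 15·56 = 1686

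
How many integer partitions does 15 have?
Pentagonal recurrence p(n) = p(n-1) + p(n-2) - p(n-5) - p(n-7) + p(n-12) + p(n-15) - ... gives p(0..14) = 1, 1, 2, 3, 5, 7, 11, 15, 22, 30, 42, 56, 77, 101, 135. p(15) = p(14) + p(13) - p(10) - p(8) + p(3) + p(0) = 135 + 101 - 42 - 22 + 3 + 1 = 176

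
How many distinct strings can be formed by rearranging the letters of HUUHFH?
6! / (3! × 2! × 1!) = 60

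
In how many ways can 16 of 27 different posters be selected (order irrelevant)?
C(27,16) = 27!/(16!×11!) = 13037895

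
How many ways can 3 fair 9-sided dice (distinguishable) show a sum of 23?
Coefficient of x^23 in (x + x² + ... + x^9)^3. By inclusion-exclusion on dice exceeding 9: Σ_j (-1)^j C(3,j)·C(23-1-9j, 2) = C(3,0)·C(22,2) - C(3,1)·C(13,2) + C(3,2)·C(4,2) = 1·231 - 3·78 + 3·6 = 15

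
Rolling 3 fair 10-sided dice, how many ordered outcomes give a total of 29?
Coefficient of x^29 in (x + x² + ... + x^10)^3. By inclusion-exclusion on dice exceeding 10: Σ_j (-1)^j C(3,j)·C(29-1-10j, 2) = C(3,0)·C(28,2) - C(3,1)·C(18,2) + C(3,2)·C(8,2) = 1·378 - 3·153 + 3·28 = 3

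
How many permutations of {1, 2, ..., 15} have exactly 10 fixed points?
Choose the 10 fixed points C(15,10) = 3003, derange the rest: !5 = Σ_{j=0}^{5} (-1)^j·5!/j! = 120 - 120 + 60 - 20 + 5 - 1 = 44. Product = 3003 × 44 = 132132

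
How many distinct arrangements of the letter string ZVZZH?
5! / (1! × 3! × 1!) = 20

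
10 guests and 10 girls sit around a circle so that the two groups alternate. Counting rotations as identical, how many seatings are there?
Fix one of the guests: (10-1)! ways for the remaining guests, × 10! ways for the girls = 362880 × 3628800 = 1316818944000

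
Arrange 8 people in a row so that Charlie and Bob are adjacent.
Treat as block: (8-1)! × 2! = 5040 × 2 = 10080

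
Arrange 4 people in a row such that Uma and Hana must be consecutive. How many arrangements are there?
Treat the 2 as one block: (4-2+1)! × 2! = 6 × 2 = 12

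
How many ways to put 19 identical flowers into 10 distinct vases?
C(19+10-1, 10-1) = C(28, 9) = 6906900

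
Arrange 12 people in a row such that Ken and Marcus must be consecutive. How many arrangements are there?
Treat the 2 as one block: (12-2+1)! × 2! = 39916800 × 2 = 79833600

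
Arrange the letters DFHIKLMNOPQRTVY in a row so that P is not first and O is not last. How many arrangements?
By inclusion-exclusion: 15! - 2×(15-1)! + (15-2)! = 1307674368000 - 174356582400 + 6227020800 = 1139544806400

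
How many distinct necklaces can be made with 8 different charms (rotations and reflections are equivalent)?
(8-1)!/2 = 5040/2 = 2520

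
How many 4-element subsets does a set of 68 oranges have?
C(68,4) = 68!/(4!×64!) = 814385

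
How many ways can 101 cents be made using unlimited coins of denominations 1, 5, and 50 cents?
Coefficient of x^101 in 1/(1-x^1) · 1/(1-x^5) · 1/(1-x^50). Case on j = number of 50-cent coins (j = 0..2); remainder r = 101 - 50j is made from {1,5} in ⌊r/5⌋+1 ways. r = 101, 51, 1 → 21 + 11 + 1 = 33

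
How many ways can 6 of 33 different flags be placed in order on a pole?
P(33,6) = 33!/(33-6)! = 797448960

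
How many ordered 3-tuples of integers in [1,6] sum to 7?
Coefficient of x^7 in (x + x² + ... + x^6)^3. By inclusion-exclusion on dice exceeding 6: Σ_j (-1)^j C(3,j)·C(7-1-6j, 2) = C(3,0)·C(6,2) = 1·15 = 15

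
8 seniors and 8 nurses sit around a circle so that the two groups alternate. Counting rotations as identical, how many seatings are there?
Fix one of the seniors: (8-1)! ways for the remaining seniors, × 8! ways for the nurses = 5040 × 40320 = 203212800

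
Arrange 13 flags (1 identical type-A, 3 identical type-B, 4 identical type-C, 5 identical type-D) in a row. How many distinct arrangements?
13! / (1! × 3! × 4! × 5!) = 360360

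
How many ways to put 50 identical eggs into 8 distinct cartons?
C(50+8-1, 8-1) = C(57, 7) = 264385836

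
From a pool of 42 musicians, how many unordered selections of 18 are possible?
C(42,18) = 42!/(18!×24!) = 353697121050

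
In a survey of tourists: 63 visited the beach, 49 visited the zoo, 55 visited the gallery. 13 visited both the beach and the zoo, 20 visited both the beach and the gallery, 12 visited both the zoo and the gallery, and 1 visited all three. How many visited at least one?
|A∪B∪C| = 63+49+55-13-20-12+1 = 123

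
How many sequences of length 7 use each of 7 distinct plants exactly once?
7! = 5040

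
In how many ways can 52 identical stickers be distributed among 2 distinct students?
C(52+2-1, 2-1) = C(53, 1) = 53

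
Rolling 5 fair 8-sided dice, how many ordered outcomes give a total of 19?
Coefficient of x^19 in (x + x² + ... + x^8)^5. By inclusion-exclusion on dice exceeding 8: Σ_j (-1)^j C(5,j)·C(19-1-8j, 4) = C(5,0)·C(18,4) - C(5,1)·C(10,4) = 1·3060 - 5·210 = 2010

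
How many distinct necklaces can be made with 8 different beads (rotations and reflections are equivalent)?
(8-1)!/2 = 5040/2 = 2520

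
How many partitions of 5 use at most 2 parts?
By conjugation, equals partitions of 5 into parts ≤ 2. Let r_j(i) = number of partitions of i into parts ≤ j, for i = 0..5. r_1(i) = 1 for all i; r_j(i) = r_{j-1}(i) + r_j(i-j). Rows j = 2..2: ≤2: 1 1 2 2 3 3. r_2(5) = 3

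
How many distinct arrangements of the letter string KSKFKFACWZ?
10! / (1! × 1! × 1! × 3! × 1! × 2! × 1!) = 302400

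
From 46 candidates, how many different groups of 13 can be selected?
C(46,13) = 46!/(13!×33!) = 101766230790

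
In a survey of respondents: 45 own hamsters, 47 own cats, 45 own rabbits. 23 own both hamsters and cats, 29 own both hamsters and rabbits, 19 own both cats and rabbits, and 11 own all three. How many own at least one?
|A∪B∪C| = 45+47+45-23-29-19+11 = 77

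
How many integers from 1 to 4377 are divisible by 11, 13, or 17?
⌊4377/11⌋+⌊4377/13⌋+⌊4377/17⌋ - ⌊4377/143⌋-⌊4377/187⌋-⌊4377/221⌋ + ⌊4377/2431⌋ = 397+336+257 - 30-23-19 + 1 = 919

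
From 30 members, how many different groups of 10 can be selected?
C(30,10) = 30!/(10!×20!) = 30045015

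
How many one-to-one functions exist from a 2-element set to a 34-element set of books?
P(34,2) = 34!/(34-2)! = 1122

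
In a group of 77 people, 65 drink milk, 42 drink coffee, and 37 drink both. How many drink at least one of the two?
|A∪B| = |A| + |B| - |A∩B| = 65 + 42 - 37 = 70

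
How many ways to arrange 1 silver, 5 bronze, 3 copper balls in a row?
9! / (1! × 5! × 3!) = 504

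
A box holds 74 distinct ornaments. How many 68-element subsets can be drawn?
C(74,68) = 74!/(68!×6!) = 185250786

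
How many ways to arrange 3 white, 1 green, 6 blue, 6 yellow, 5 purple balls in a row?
21! / (3! × 1! × 6! × 6! × 5!) = 136882025280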